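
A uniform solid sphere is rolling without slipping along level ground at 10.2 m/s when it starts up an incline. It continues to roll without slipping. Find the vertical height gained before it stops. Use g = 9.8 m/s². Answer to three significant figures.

For this body I = (2/5)MR², i.e. k = I/(MR²) = 0.4.
Pure rolling means v = ωR; then KE = ½Mv² + ½I(v/R)² = ½(1+k)Mv² = (7/10)Mv².
At the top the kinetic energy is zero, so (7/10)Mv₀² = Mgh.
Thus h = (1+k)v₀²/(2g) = 1.4 × 10.2² / (2 × 9.8) ≈ 7.43 m.

h ≈ 7.43 m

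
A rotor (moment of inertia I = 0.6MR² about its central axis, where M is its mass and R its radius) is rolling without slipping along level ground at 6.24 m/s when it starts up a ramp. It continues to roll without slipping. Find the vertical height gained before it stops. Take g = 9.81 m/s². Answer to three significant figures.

With I = 0.6MR², the ratio k = I/(MR²) is 0.6.
The rolling condition ω = v/R makes the rotational term ½I(v/R)² = ½kMv², so KE_total = ½(1+k)Mv² = (4/5)Mv².
All of this converts to potential energy at the highest point: (4/5)Mv₀² = Mgh.
Thus h = (1+k)v₀²/(2g) = 1.6 × 6.24² / (2 × 9.81) ≈ 3.18 m.

h ≈ 3.18 m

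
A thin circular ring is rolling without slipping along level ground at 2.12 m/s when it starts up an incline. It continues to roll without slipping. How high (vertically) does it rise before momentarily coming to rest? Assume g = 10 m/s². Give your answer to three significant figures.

h ≈ 0.449 m

Here I = MR², so the shape factor k = I/(MR²) = 1.
The rolling condition ω = v/R makes the rotational term ½I(v/R)² = ½kMv², so KE_total = ½(1+k)Mv² = Mv².
At the top the kinetic energy is zero, so Mv₀² = Mgh.
Thus h = (1+k)v₀²/(2g) = 2 × 2.12² / (2 × 10) ≈ 0.449 m.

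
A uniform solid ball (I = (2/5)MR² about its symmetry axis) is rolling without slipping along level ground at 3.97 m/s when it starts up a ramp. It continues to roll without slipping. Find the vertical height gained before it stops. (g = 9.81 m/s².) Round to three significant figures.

h ≈ 1.12 m

With I = (2/5)MR², the ratio k = I/(MR²) is 0.4.
The rolling condition ω = v/R makes the rotational term ½I(v/R)² = ½kMv², so KE_total = ½(1+k)Mv² = (7/10)Mv².
At the top the kinetic energy is zero, so (7/10)Mv₀² = Mgh.
Thus h = (1+k)v₀²/(2g) = 1.4 × 3.97² / (2 × 9.81) ≈ 1.12 m.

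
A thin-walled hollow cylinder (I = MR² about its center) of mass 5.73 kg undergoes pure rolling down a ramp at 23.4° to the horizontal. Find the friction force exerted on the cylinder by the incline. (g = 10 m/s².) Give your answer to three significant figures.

With I = MR², the ratio k = I/(MR²) is 1.
Newton's second law down the slope: Mg sinθ − f = Ma. The torque equation fR = Iα (with α = a/R) gives f = kMa.
Combining, a = g sinθ/(1+k) and f = kMa = kMg sinθ/(1+k).
f = 1 × 5.73 × 10 × sin23.4° / 2 ≈ 11.4 N.

f ≈ 11.4 N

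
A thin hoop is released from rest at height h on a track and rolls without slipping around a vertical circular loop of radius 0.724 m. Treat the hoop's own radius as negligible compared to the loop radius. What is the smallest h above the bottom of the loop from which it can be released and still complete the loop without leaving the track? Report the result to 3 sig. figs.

With I = MR², the ratio k = I/(MR²) is 1.
At the top of the loop, the minimum-contact condition is Mg = Mv_top²/r, so v_top² = gr.
With ω = v/R, the kinetic energy at speed v is ½(1+k)Mv² = Mv².
Energy conservation from release (height h) to the top (height 2r): Mgh = Mg(2r) + M·gr.
Thus h_min = 2r + (1+k)r/2 = r(2 + 2/2) = 0.724 × 3 ≈ 2.17 m.

h_min ≈ 2.17 m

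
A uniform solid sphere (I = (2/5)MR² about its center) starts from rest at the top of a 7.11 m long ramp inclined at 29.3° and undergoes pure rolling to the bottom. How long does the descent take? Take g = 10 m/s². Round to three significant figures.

t ≈ 2.02 s

Here I = (2/5)MR², so the shape factor k = I/(MR²) = 0.4.
Along the incline Mg sinθ − f = Ma, and torque about the center fR = Iα = kMR²(a/R) gives f = kMa.
Hence a = g sinθ/(1+k) = 10×sin29.3°/1.4 = 3.496 m/s².
With constant a from rest, t = √(2L/a) = √(2·7.11/3.496) ≈ 2.02 s.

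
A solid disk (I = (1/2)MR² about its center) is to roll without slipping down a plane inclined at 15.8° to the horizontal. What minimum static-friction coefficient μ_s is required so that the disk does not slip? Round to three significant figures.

The moment of inertia is (1/2)MR², giving k ≡ I/(MR²) = 0.5.
Along the incline Mg sinθ − f = Ma, and torque about the center fR = Iα = kMR²(a/R) gives f = kMa.
These give a = g sinθ/(1+k) and the required friction f = kMg sinθ/(1+k).
The normal force is N = Mg cosθ, so μ_min = f/N = k tanθ/(1+k).
μ_min = 0.5 × tan15.8° / 1.5 ≈ 0.0943.

μ_min ≈ 0.0943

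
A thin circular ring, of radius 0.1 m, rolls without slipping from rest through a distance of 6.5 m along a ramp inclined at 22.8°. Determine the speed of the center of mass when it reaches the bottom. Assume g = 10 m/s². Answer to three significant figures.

For this body I = MR², i.e. k = I/(MR²) = 1.
The rolling condition ω = v/R makes the rotational term ½I(v/R)² = ½kMv², so KE_total = ½(1+k)Mv² = Mv².
The vertical drop is h = L sinθ = 6.5 × sin22.8° = 2.519 m.
Energy conservation: Mgh = Mv², so v = √(2gh/(1+k)) = √(2 × 10 × 2.519 / 2) ≈ 5.02 m/s.

v ≈ 5.02 m/s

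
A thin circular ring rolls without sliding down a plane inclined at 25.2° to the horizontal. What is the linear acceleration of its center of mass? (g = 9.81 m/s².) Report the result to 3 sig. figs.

a ≈ 2.09 m/s²

The moment of inertia is MR², giving k ≡ I/(MR²) = 1.
Translational: Mg sinθ − f = Ma. Rotational about the CM: fR = Iα = kMRa, so f = kMa.
Eliminating f: Mg sinθ = (1+k)Ma, so a = g sinθ/(1+k) = 9.81 × sin25.2° / 2 ≈ 2.09 m/s².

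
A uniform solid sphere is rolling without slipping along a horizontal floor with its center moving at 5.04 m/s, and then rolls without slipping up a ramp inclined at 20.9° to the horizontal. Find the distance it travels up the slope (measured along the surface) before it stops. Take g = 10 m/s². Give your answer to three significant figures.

The moment of inertia is (2/5)MR², giving k ≡ I/(MR²) = 0.4.
The rolling condition ω = v/R makes the rotational term ½I(v/R)² = ½kMv², so KE_total = ½(1+k)Mv² = (7/10)Mv².
Setting this equal to Mgh gives the vertical rise h = (1+k)v₀²/(2g) = 1.4×5.04²/(2×10) = 1.778 m.
The distance along the slope is d = h/sinθ = 1.778/sin20.9° ≈ 4.98 m.

d ≈ 4.98 m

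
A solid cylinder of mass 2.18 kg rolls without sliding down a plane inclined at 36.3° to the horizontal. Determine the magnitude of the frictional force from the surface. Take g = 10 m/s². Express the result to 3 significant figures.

f ≈ 4.30 N

With I = (1/2)MR², the ratio k = I/(MR²) is 0.5.
Newton's second law down the slope: Mg sinθ − f = Ma. The torque equation fR = Iα (with α = a/R) gives f = kMa.
Combining, a = g sinθ/(1+k) and f = kMa = kMg sinθ/(1+k).
f = 0.5 × 2.18 × 10 × sin36.3° / 1.5 ≈ 4.30 N.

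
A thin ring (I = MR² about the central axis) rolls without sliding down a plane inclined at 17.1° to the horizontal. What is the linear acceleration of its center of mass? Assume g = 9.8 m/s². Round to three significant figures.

For this body I = MR², i.e. k = I/(MR²) = 1.
Newton's second law down the slope: Mg sinθ − f = Ma. The torque equation fR = Iα (with α = a/R) gives f = kMa.
Eliminating f: Mg sinθ = (1+k)Ma, so a = g sinθ/(1+k) = 9.8 × sin17.1° / 2 ≈ 1.44 m/s².

a ≈ 1.44 m/s²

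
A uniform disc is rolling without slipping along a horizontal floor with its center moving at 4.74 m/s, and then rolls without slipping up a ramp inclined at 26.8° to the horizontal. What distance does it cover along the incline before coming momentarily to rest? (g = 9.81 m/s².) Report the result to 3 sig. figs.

d ≈ 3.81 m

The moment of inertia is (1/2)MR², giving k ≡ I/(MR²) = 0.5.
Since it rolls without slipping, ω = v/R and KE = ½Mv² + ½Iω² = ½(1+k)Mv² = (3/4)Mv².
Setting this equal to Mgh gives the vertical rise h = (1+k)v₀²/(2g) = 1.5×4.74²/(2×9.81) = 1.718 m.
The distance along the slope is d = h/sinθ = 1.718/sin26.8° ≈ 3.81 m.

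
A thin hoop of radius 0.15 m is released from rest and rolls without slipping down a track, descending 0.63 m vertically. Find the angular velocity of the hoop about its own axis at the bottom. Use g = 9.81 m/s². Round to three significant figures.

ω ≈ 16.6 rad/s

For this body I = MR², i.e. k = I/(MR²) = 1.
Rolling without slipping gives ω = v/R, so the total kinetic energy is ½Mv² + ½Iω² = ½(1+k)Mv² = Mv².
Energy conservation Mgh = ½(1+k)Mv² gives v = √(2gh/(1+k)) = √(2 × 9.81 × 0.63 / 2) = 2.486 m/s.
Then ω = v/R = 2.486 / 0.15 ≈ 16.6 rad/s.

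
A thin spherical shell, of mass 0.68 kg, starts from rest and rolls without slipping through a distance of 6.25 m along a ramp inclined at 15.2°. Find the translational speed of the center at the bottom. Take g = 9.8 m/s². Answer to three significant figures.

v ≈ 4.39 m/s

The moment of inertia is (2/3)MR², giving k ≡ I/(MR²) = 2/3.
The rolling condition ω = v/R makes the rotational term ½I(v/R)² = ½kMv², so KE_total = ½(1+k)Mv² = (5/6)Mv².
The vertical drop is h = L sinθ = 6.25 × sin15.2° = 1.639 m.
Setting Mgh = (5/6)Mv² gives v = √(2gh/(1+k)) = √(2·9.8·1.639/1.667) ≈ 4.39 m/s.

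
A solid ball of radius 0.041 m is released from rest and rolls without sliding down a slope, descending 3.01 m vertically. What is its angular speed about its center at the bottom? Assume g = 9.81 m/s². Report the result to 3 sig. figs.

ω ≈ 158 rad/s

Here I = (2/5)MR², so the shape factor k = I/(MR²) = 0.4.
Since it rolls without slipping, ω = v/R and KE = ½Mv² + ½Iω² = ½(1+k)Mv² = (7/10)Mv².
Energy conservation Mgh = ½(1+k)Mv² gives v = √(2gh/(1+k)) = √(2 × 9.81 × 3.01 / 1.4) = 6.495 m/s.
Then ω = v/R = 6.495 / 0.041 ≈ 158 rad/s.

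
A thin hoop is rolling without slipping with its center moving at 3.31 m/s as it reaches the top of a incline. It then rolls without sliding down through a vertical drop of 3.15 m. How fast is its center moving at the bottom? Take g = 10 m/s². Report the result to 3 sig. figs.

v ≈ 6.52 m/s

The moment of inertia is MR², giving k ≡ I/(MR²) = 1.
Rolling without slipping gives ω = v/R, so the total kinetic energy is ½Mv² + ½Iω² = ½(1+k)Mv² = Mv².
Energy conservation: Mv₀² + Mgh = Mv², so v² = v₀² + 2gh/(1+k).
v = √(3.31² + 2×10×3.15/2) = √42.46 ≈ 6.52 m/s.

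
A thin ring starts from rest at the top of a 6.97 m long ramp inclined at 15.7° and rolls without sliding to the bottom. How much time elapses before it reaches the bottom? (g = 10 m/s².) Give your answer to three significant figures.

t ≈ 3.21 s

The moment of inertia is MR², giving k ≡ I/(MR²) = 1.
Along the incline Mg sinθ − f = Ma, and torque about the center fR = Iα = kMR²(a/R) gives f = kMa.
Hence a = g sinθ/(1+k) = 10×sin15.7°/2 = 1.353 m/s².
With constant a from rest, t = √(2L/a) = √(2·6.97/1.353) ≈ 3.21 s.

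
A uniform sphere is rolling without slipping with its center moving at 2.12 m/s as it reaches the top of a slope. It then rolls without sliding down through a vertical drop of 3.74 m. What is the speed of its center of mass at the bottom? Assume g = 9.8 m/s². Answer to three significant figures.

v ≈ 7.54 m/s

Here I = (2/5)MR², so the shape factor k = I/(MR²) = 0.4.
The rolling condition ω = v/R makes the rotational term ½I(v/R)² = ½kMv², so KE_total = ½(1+k)Mv² = (7/10)Mv².
Conserving energy between top and bottom: (7/10)Mv² = (7/10)Mv₀² + Mgh, hence v² = v₀² + 2gh/(1+k).
v = √(2.12² + 2×9.8×3.74/1.4) = √56.85 ≈ 7.54 m/s.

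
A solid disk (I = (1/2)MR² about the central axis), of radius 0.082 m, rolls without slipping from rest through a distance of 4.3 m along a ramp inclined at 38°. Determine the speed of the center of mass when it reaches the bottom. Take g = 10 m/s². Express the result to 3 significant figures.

v ≈ 5.94 m/s

The moment of inertia is (1/2)MR², giving k ≡ I/(MR²) = 0.5.
The rolling condition ω = v/R makes the rotational term ½I(v/R)² = ½kMv², so KE_total = ½(1+k)Mv² = (3/4)Mv².
The vertical drop is h = L sinθ = 4.3 × sin38° = 2.647 m.
Setting Mgh = (3/4)Mv² gives v = √(2gh/(1+k)) = √(2·10·2.647/1.5) ≈ 5.94 m/s.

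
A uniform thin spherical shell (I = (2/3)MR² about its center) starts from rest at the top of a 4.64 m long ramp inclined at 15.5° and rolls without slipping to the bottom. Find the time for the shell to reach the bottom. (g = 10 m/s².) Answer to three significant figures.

t ≈ 2.41 s

For this body I = (2/3)MR², i.e. k = I/(MR²) = 2/3.
Along the incline Mg sinθ − f = Ma, and torque about the center fR = Iα = kMR²(a/R) gives f = kMa.
Hence a = g sinθ/(1+k) = 10×sin15.5°/1.667 = 1.603 m/s².
With constant a from rest, t = √(2L/a) = √(2·4.64/1.603) ≈ 2.41 s.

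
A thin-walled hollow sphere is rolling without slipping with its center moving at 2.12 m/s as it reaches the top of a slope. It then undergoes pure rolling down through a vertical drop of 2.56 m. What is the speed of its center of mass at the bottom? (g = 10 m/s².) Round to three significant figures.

For this body I = (2/3)MR², i.e. k = I/(MR²) = 2/3.
Rolling without slipping gives ω = v/R, so the total kinetic energy is ½Mv² + ½Iω² = ½(1+k)Mv² = (5/6)Mv².
Energy conservation: (5/6)Mv₀² + Mgh = (5/6)Mv², so v² = v₀² + 2gh/(1+k).
v = √(2.12² + 2×10×2.56/1.667) = √35.21 ≈ 5.93 m/s.

v ≈ 5.93 m/s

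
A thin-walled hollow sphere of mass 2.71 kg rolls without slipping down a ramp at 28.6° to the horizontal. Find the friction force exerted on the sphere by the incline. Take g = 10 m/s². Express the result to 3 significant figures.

f ≈ 5.19 N

The moment of inertia is (2/3)MR², giving k ≡ I/(MR²) = 2/3.
Translational: Mg sinθ − f = Ma. Rotational about the CM: fR = Iα = kMRa, so f = kMa.
Combining, a = g sinθ/(1+k) and f = kMa = kMg sinθ/(1+k).
f = (2/3) × 2.71 × 10 × sin28.6° / 1.667 ≈ 5.19 N.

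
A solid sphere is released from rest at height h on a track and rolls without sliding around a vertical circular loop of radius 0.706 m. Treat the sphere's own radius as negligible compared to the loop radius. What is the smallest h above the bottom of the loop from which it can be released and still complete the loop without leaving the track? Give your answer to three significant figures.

h_min ≈ 1.91 m

Here I = (2/5)MR², so the shape factor k = I/(MR²) = 0.4.
At the top of the loop, the minimum-contact condition is Mg = Mv_top²/r, so v_top² = gr.
With ω = v/R, the kinetic energy at speed v is ½(1+k)Mv² = (7/10)Mv².
Energy conservation from release (height h) to the top (height 2r): Mgh = Mg(2r) + (7/10)M·gr.
Thus h_min = 2r + (1+k)r/2 = r(2 + 1.4/2) = 0.706 × 2.7 ≈ 1.91 m.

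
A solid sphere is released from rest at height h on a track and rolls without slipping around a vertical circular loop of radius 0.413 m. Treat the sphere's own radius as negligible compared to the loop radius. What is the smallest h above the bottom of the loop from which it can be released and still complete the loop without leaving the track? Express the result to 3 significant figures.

h_min ≈ 1.12 m

Here I = (2/5)MR², so the shape factor k = I/(MR²) = 0.4.
At the top, contact is just lost when gravity alone supplies the centripetal force: Mg = Mv_top²/r, i.e. v_top² = gr.
With ω = v/R, the kinetic energy at speed v is ½(1+k)Mv² = (7/10)Mv².
Energy conservation from release (height h) to the top (height 2r): Mgh = Mg(2r) + (7/10)M·gr.
Thus h_min = 2r + (1+k)r/2 = r(2 + 1.4/2) = 0.413 × 2.7 ≈ 1.12 m.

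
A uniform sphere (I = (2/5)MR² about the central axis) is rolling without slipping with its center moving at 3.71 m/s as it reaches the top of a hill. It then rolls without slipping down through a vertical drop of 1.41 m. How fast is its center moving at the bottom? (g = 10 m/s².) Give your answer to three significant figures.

For this body I = (2/5)MR², i.e. k = I/(MR²) = 0.4.
Since it rolls without slipping, ω = v/R and KE = ½Mv² + ½Iω² = ½(1+k)Mv² = (7/10)Mv².
Conserving energy between top and bottom: (7/10)Mv² = (7/10)Mv₀² + Mgh, hence v² = v₀² + 2gh/(1+k).
v = √(3.71² + 2×10×1.41/1.4) = √33.91 ≈ 5.82 m/s.

v ≈ 5.82 m/s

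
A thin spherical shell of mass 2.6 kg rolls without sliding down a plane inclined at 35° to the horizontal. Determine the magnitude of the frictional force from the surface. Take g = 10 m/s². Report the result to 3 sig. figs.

f ≈ 5.97 N

With I = (2/3)MR², the ratio k = I/(MR²) is 2/3.
Translational: Mg sinθ − f = Ma. Rotational about the CM: fR = Iα = kMRa, so f = kMa.
Combining, a = g sinθ/(1+k) and f = kMa = kMg sinθ/(1+k).
f = (2/3) × 2.6 × 10 × sin35° / 1.667 ≈ 5.97 N.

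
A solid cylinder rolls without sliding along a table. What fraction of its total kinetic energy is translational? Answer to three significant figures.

fraction ≈ 0.667

Here I = (1/2)MR², so the shape factor k = I/(MR²) = 0.5.
With ω = v/R, KE_trans = ½Mv² and KE_rot = ½Iω² = ½kMv², so KE_total = ½(1+k)Mv².
The translational fraction is therefore 1/(1+k) = 1/1.5 ≈ 0.667.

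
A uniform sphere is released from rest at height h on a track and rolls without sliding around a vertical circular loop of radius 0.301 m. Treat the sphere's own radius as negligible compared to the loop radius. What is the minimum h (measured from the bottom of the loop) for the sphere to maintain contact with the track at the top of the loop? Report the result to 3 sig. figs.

With I = (2/5)MR², the ratio k = I/(MR²) is 0.4.
At the top, contact is just lost when gravity alone supplies the centripetal force: Mg = Mv_top²/r, i.e. v_top² = gr.
With ω = v/R, the kinetic energy at speed v is ½(1+k)Mv² = (7/10)Mv².
Energy conservation from release (height h) to the top (height 2r): Mgh = Mg(2r) + (7/10)M·gr.
Thus h_min = 2r + (1+k)r/2 = r(2 + 1.4/2) = 0.301 × 2.7 ≈ 0.813 m.

h_min ≈ 0.813 m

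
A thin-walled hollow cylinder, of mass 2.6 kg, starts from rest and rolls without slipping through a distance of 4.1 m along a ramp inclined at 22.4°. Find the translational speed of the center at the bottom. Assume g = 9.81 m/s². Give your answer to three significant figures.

v ≈ 3.91 m/s

Here I = MR², so the shape factor k = I/(MR²) = 1.
Pure rolling means v = ωR; then KE = ½Mv² + ½I(v/R)² = ½(1+k)Mv² = Mv².
The vertical drop is h = L sinθ = 4.1 × sin22.4° = 1.562 m.
Energy conservation: Mgh = Mv², so v = √(2gh/(1+k)) = √(2 × 9.81 × 1.562 / 2) ≈ 3.91 m/s.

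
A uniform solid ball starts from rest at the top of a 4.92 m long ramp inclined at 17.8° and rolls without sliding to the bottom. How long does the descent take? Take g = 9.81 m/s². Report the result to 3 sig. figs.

Here I = (2/5)MR², so the shape factor k = I/(MR²) = 0.4.
Translational: Mg sinθ − f = Ma. Rotational about the CM: fR = Iα = kMRa, so f = kMa.
Hence a = g sinθ/(1+k) = 9.81×sin17.8°/1.4 = 2.142 m/s².
Starting from rest, L = ½at², so t = √(2L/a) = √(2×4.92/2.142) ≈ 2.14 s.

t ≈ 2.14 s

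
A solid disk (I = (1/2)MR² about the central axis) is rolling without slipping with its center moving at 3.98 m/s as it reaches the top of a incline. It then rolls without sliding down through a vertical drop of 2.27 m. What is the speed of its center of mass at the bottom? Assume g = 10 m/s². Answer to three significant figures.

For this body I = (1/2)MR², i.e. k = I/(MR²) = 0.5.
Pure rolling means v = ωR; then KE = ½Mv² + ½I(v/R)² = ½(1+k)Mv² = (3/4)Mv².
Conserving energy between top and bottom: (3/4)Mv² = (3/4)Mv₀² + Mgh, hence v² = v₀² + 2gh/(1+k).
v = √(3.98² + 2×10×2.27/1.5) = √46.11 ≈ 6.79 m/s.

v ≈ 6.79 m/s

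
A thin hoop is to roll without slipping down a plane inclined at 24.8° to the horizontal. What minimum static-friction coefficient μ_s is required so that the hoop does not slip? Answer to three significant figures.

With I = MR², the ratio k = I/(MR²) is 1.
Translational: Mg sinθ − f = Ma. Rotational about the CM: fR = Iα = kMRa, so f = kMa.
These give a = g sinθ/(1+k) and the required friction f = kMg sinθ/(1+k).
The normal force is N = Mg cosθ, so μ_min = f/N = k tanθ/(1+k).
μ_min = 1 × tan24.8° / 2 ≈ 0.231.

μ_min ≈ 0.231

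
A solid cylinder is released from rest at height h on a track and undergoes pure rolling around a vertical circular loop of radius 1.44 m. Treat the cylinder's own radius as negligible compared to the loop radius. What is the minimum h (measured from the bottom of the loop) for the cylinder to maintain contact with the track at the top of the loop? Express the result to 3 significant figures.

h_min ≈ 3.96 m

Here I = (1/2)MR², so the shape factor k = I/(MR²) = 0.5.
At the top of the loop, the minimum-contact condition is Mg = Mv_top²/r, so v_top² = gr.
With ω = v/R, the kinetic energy at speed v is ½(1+k)Mv² = (3/4)Mv².
Energy conservation from release (height h) to the top (height 2r): Mgh = Mg(2r) + (3/4)M·gr.
Thus h_min = 2r + (1+k)r/2 = r(2 + 1.5/2) = 1.44 × 2.75 ≈ 3.96 m.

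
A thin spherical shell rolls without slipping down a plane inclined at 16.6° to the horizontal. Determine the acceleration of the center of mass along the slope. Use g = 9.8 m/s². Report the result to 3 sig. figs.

a ≈ 1.68 m/s²

The moment of inertia is (2/3)MR², giving k ≡ I/(MR²) = 2/3.
Newton's second law down the slope: Mg sinθ − f = Ma. The torque equation fR = Iα (with α = a/R) gives f = kMa.
Eliminating f: Mg sinθ = (1+k)Ma, so a = g sinθ/(1+k) = 9.8 × sin16.6° / 1.667 ≈ 1.68 m/s².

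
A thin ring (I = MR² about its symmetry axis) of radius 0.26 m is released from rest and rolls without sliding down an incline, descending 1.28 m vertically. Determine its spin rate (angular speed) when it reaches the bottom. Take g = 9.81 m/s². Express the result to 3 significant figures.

ω ≈ 13.6 rad/s

With I = MR², the ratio k = I/(MR²) is 1.
Pure rolling means v = ωR; then KE = ½Mv² + ½I(v/R)² = ½(1+k)Mv² = Mv².
Energy conservation Mgh = ½(1+k)Mv² gives v = √(2gh/(1+k)) = √(2 × 9.81 × 1.28 / 2) = 3.544 m/s.
The angular speed follows from ω = v/R = 3.544/0.26 ≈ 13.6 rad/s.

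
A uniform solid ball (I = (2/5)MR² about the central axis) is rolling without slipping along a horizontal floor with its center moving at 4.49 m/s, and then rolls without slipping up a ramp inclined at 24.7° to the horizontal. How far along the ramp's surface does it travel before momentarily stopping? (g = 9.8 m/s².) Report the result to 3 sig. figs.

d ≈ 3.45 m

The moment of inertia is (2/5)MR², giving k ≡ I/(MR²) = 0.4.
Rolling without slipping gives ω = v/R, so the total kinetic energy is ½Mv² + ½Iω² = ½(1+k)Mv² = (7/10)Mv².
Setting this equal to Mgh gives the vertical rise h = (1+k)v₀²/(2g) = 1.4×4.49²/(2×9.8) = 1.44 m.
The distance along the slope is d = h/sinθ = 1.44/sin24.7° ≈ 3.45 m.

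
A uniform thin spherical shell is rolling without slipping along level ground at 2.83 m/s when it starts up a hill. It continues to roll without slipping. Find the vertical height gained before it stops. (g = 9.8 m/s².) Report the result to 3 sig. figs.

Here I = (2/3)MR², so the shape factor k = I/(MR²) = 2/3.
The rolling condition ω = v/R makes the rotational term ½I(v/R)² = ½kMv², so KE_total = ½(1+k)Mv² = (5/6)Mv².
At the top the kinetic energy is zero, so (5/6)Mv₀² = Mgh.
Thus h = (1+k)v₀²/(2g) = 1.667 × 2.83² / (2 × 9.8) ≈ 0.681 m.

h ≈ 0.681 m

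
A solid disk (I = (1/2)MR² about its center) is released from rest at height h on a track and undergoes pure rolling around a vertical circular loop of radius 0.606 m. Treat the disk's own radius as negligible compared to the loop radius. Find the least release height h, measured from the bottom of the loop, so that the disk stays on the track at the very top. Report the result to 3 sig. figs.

The moment of inertia is (1/2)MR², giving k ≡ I/(MR²) = 0.5.
At the top, contact is just lost when gravity alone supplies the centripetal force: Mg = Mv_top²/r, i.e. v_top² = gr.
With ω = v/R, the kinetic energy at speed v is ½(1+k)Mv² = (3/4)Mv².
Energy conservation from release (height h) to the top (height 2r): Mgh = Mg(2r) + (3/4)M·gr.
Thus h_min = 2r + (1+k)r/2 = r(2 + 1.5/2) = 0.606 × 2.75 ≈ 1.67 m.

h_min ≈ 1.67 m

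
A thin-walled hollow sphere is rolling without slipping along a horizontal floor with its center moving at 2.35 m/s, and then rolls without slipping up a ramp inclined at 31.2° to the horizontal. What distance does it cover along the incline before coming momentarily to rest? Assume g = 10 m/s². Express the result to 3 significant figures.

With I = (2/3)MR², the ratio k = I/(MR²) is 2/3.
The rolling condition ω = v/R makes the rotational term ½I(v/R)² = ½kMv², so KE_total = ½(1+k)Mv² = (5/6)Mv².
Setting this equal to Mgh gives the vertical rise h = (1+k)v₀²/(2g) = 1.667×2.35²/(2×10) = 0.4602 m.
The distance along the slope is d = h/sinθ = 0.4602/sin31.2° ≈ 0.888 m.

d ≈ 0.888 m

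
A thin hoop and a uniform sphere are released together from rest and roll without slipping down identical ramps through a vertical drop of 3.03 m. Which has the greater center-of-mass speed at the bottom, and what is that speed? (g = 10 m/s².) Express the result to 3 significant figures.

the uniform sphere, at v ≈ 6.58 m/s

For rolling without slipping, Mgh = ½(1+k)Mv² where k = I/(MR²), so v = √(2gh/(1+k)).
Thin hoop: k = 1, giving v = √(2×10×3.03/2) = 5.505 m/s.
Uniform sphere: k = 0.4, giving v = √(2×10×3.03/1.4) = 6.579 m/s.
The smaller k wins: the uniform sphere, at ≈ 6.58 m/s.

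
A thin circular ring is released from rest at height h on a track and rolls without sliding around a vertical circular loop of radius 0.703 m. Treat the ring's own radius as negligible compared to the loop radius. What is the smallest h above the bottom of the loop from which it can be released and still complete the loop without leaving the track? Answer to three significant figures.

h_min ≈ 2.11 m

With I = MR², the ratio k = I/(MR²) is 1.
At the top, contact is just lost when gravity alone supplies the centripetal force: Mg = Mv_top²/r, i.e. v_top² = gr.
With ω = v/R, the kinetic energy at speed v is ½(1+k)Mv² = Mv².
Energy conservation from release (height h) to the top (height 2r): Mgh = Mg(2r) + M·gr.
Thus h_min = 2r + (1+k)r/2 = r(2 + 2/2) = 0.703 × 3 ≈ 2.11 m.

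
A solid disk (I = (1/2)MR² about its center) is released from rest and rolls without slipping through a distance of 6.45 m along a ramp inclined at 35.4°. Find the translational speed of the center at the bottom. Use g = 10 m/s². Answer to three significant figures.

Here I = (1/2)MR², so the shape factor k = I/(MR²) = 0.5.
The rolling condition ω = v/R makes the rotational term ½I(v/R)² = ½kMv², so KE_total = ½(1+k)Mv² = (3/4)Mv².
The vertical drop is h = L sinθ = 6.45 × sin35.4° = 3.736 m.
Energy conservation: Mgh = (3/4)Mv², so v = √(2gh/(1+k)) = √(2 × 10 × 3.736 / 1.5) ≈ 7.06 m/s.

v ≈ 7.06 m/s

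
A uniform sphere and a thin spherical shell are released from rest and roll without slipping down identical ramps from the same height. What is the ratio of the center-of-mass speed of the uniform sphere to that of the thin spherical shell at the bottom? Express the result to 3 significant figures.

Each satisfies Mgh = ½(1+k)Mv² with k = I/(MR²), so v ∝ 1/√(1+k).
For the uniform sphere k = 0.4; for the thin spherical shell k = 2/3.
v₁/v₂ = √((1+k₂)/(1+k₁)) = √(1.667/1.4) ≈ 1.09.

v_ratio ≈ 1.09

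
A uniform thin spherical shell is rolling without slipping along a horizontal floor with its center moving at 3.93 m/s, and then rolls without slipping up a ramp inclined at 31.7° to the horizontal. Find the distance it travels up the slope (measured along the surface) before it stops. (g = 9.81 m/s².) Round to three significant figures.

With I = (2/3)MR², the ratio k = I/(MR²) is 2/3.
Since it rolls without slipping, ω = v/R and KE = ½Mv² + ½Iω² = ½(1+k)Mv² = (5/6)Mv².
Setting this equal to Mgh gives the vertical rise h = (1+k)v₀²/(2g) = 1.667×3.93²/(2×9.81) = 1.312 m.
Along the incline, d = h/sinθ = 1.312/sin31.7° ≈ 2.50 m.

d ≈ 2.50 m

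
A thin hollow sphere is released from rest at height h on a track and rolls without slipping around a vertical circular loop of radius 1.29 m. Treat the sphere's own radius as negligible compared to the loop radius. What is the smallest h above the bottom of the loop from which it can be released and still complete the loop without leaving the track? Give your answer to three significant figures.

h_min ≈ 3.66 m

With I = (2/3)MR², the ratio k = I/(MR²) is 2/3.
At the top of the loop, the minimum-contact condition is Mg = Mv_top²/r, so v_top² = gr.
With ω = v/R, the kinetic energy at speed v is ½(1+k)Mv² = (5/6)Mv².
Energy conservation from release (height h) to the top (height 2r): Mgh = Mg(2r) + (5/6)M·gr.
Thus h_min = 2r + (1+k)r/2 = r(2 + 1.667/2) = 1.29 × 2.833 ≈ 3.66 m.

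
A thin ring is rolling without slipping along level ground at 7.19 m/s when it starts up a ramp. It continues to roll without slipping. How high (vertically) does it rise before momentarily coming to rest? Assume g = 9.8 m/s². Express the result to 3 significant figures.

h ≈ 5.28 m

With I = MR², the ratio k = I/(MR²) is 1.
Rolling without slipping gives ω = v/R, so the total kinetic energy is ½Mv² + ½Iω² = ½(1+k)Mv² = Mv².
All of this converts to potential energy at the highest point: Mv₀² = Mgh.
Thus h = (1+k)v₀²/(2g) = 2 × 7.19² / (2 × 9.8) ≈ 5.28 m.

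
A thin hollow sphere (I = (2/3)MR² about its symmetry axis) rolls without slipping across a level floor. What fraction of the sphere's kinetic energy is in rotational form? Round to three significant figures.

The moment of inertia is (2/3)MR², giving k ≡ I/(MR²) = 2/3.
With ω = v/R, KE_trans = ½Mv² and KE_rot = ½Iω² = ½kMv², so KE_total = ½(1+k)Mv².
The rotational fraction is therefore k/(1+k) = (2/3)/1.667 ≈ 0.400.

fraction ≈ 0.400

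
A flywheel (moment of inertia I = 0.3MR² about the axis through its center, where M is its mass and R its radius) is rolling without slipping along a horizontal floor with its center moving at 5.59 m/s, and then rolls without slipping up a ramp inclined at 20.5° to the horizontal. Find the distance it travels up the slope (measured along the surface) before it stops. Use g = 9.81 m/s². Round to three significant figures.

d ≈ 5.91 m

The moment of inertia is 0.3MR², giving k ≡ I/(MR²) = 0.3.
Pure rolling means v = ωR; then KE = ½Mv² + ½I(v/R)² = ½(1+k)Mv² = (13/20)Mv².
Setting this equal to Mgh gives the vertical rise h = (1+k)v₀²/(2g) = 1.3×5.59²/(2×9.81) = 2.07 m.
The distance along the slope is d = h/sinθ = 2.07/sin20.5° ≈ 5.91 m.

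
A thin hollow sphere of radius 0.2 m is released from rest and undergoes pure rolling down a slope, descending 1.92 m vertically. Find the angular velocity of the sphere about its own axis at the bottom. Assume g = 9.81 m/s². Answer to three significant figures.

Here I = (2/3)MR², so the shape factor k = I/(MR²) = 2/3.
Pure rolling means v = ωR; then KE = ½Mv² + ½I(v/R)² = ½(1+k)Mv² = (5/6)Mv².
Energy conservation Mgh = ½(1+k)Mv² gives v = √(2gh/(1+k)) = √(2 × 9.81 × 1.92 / 1.667) = 4.754 m/s.
Then ω = v/R = 4.754 / 0.2 ≈ 23.8 rad/s.

ω ≈ 23.8 rad/s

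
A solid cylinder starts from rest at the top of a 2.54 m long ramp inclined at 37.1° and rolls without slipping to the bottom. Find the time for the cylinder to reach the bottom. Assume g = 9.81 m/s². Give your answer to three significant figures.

t ≈ 1.13 s

For this body I = (1/2)MR², i.e. k = I/(MR²) = 0.5.
Along the incline Mg sinθ − f = Ma, and torque about the center fR = Iα = kMR²(a/R) gives f = kMa.
Hence a = g sinθ/(1+k) = 9.81×sin37.1°/1.5 = 3.945 m/s².
Starting from rest, L = ½at², so t = √(2L/a) = √(2×2.54/3.945) ≈ 1.13 s.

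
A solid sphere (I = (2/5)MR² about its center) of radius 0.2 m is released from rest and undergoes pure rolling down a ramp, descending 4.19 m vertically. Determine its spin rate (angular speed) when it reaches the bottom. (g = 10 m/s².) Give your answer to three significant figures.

The moment of inertia is (2/5)MR², giving k ≡ I/(MR²) = 0.4.
Since it rolls without slipping, ω = v/R and KE = ½Mv² + ½Iω² = ½(1+k)Mv² = (7/10)Mv².
Energy conservation Mgh = ½(1+k)Mv² gives v = √(2gh/(1+k)) = √(2 × 10 × 4.19 / 1.4) = 7.737 m/s.
The angular speed follows from ω = v/R = 7.737/0.2 ≈ 38.7 rad/s.

ω ≈ 38.7 rad/s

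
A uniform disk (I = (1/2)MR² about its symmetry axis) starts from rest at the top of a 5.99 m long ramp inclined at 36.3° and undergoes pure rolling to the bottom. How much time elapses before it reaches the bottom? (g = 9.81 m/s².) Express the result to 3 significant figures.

t ≈ 1.76 s

With I = (1/2)MR², the ratio k = I/(MR²) is 0.5.
Translational: Mg sinθ − f = Ma. Rotational about the CM: fR = Iα = kMRa, so f = kMa.
Hence a = g sinθ/(1+k) = 9.81×sin36.3°/1.5 = 3.872 m/s².
Starting from rest, L = ½at², so t = √(2L/a) = √(2×5.99/3.872) ≈ 1.76 s.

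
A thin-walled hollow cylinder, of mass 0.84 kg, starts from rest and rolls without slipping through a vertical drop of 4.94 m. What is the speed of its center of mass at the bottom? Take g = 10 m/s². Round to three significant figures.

For this body I = MR², i.e. k = I/(MR²) = 1.
Since it rolls without slipping, ω = v/R and KE = ½Mv² + ½Iω² = ½(1+k)Mv² = Mv².
Energy conservation: Mgh = Mv², so v = √(2gh/(1+k)) = √(2 × 10 × 4.94 / 2) ≈ 7.03 m/s.

v ≈ 7.03 m/s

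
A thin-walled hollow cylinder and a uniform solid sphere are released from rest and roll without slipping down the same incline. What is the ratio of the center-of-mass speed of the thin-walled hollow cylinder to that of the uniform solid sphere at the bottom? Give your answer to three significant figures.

v_ratio ≈ 0.837

Each satisfies Mgh = ½(1+k)Mv² with k = I/(MR²), so v ∝ 1/√(1+k).
For the thin-walled hollow cylinder k = 1; for the uniform solid sphere k = 0.4.
v₁/v₂ = √((1+k₂)/(1+k₁)) = √(1.4/2) ≈ 0.837.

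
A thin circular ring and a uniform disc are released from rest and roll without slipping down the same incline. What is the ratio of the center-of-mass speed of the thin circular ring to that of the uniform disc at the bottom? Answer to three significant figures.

v_ratio ≈ 0.866

Each satisfies Mgh = ½(1+k)Mv² with k = I/(MR²), so v ∝ 1/√(1+k).
For the thin circular ring k = 1; for the uniform disc k = 0.5.
v₁/v₂ = √((1+k₂)/(1+k₁)) = √(1.5/2) ≈ 0.866.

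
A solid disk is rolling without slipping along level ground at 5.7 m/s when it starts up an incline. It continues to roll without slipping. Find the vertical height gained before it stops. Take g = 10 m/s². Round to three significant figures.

For this body I = (1/2)MR², i.e. k = I/(MR²) = 0.5.
Rolling without slipping gives ω = v/R, so the total kinetic energy is ½Mv² + ½Iω² = ½(1+k)Mv² = (3/4)Mv².
All of this converts to potential energy at the highest point: (3/4)Mv₀² = Mgh.
Thus h = (1+k)v₀²/(2g) = 1.5 × 5.7² / (2 × 10) ≈ 2.44 m.

h ≈ 2.44 m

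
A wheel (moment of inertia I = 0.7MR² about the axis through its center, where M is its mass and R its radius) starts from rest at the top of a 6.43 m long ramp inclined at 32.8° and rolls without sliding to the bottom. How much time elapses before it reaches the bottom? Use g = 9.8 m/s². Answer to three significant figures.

The moment of inertia is 0.7MR², giving k ≡ I/(MR²) = 0.7.
Translational: Mg sinθ − f = Ma. Rotational about the CM: fR = Iα = kMRa, so f = kMa.
Hence a = g sinθ/(1+k) = 9.8×sin32.8°/1.7 = 3.123 m/s².
Starting from rest, L = ½at², so t = √(2L/a) = √(2×6.43/3.123) ≈ 2.03 s.

t ≈ 2.03 s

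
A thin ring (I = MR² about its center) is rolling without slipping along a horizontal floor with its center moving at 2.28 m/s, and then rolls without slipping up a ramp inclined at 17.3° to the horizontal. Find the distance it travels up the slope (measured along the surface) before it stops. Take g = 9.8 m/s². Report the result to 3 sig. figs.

The moment of inertia is MR², giving k ≡ I/(MR²) = 1.
Since it rolls without slipping, ω = v/R and KE = ½Mv² + ½Iω² = ½(1+k)Mv² = Mv².
Setting this equal to Mgh gives the vertical rise h = (1+k)v₀²/(2g) = 2×2.28²/(2×9.8) = 0.5304 m.
Along the incline, d = h/sinθ = 0.5304/sin17.3° ≈ 1.78 m.

d ≈ 1.78 m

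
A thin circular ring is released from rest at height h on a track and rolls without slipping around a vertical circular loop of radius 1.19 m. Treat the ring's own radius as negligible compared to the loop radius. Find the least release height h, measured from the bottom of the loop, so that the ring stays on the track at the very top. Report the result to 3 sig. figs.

For this body I = MR², i.e. k = I/(MR²) = 1.
At the top, contact is just lost when gravity alone supplies the centripetal force: Mg = Mv_top²/r, i.e. v_top² = gr.
With ω = v/R, the kinetic energy at speed v is ½(1+k)Mv² = Mv².
Energy conservation from release (height h) to the top (height 2r): Mgh = Mg(2r) + M·gr.
Thus h_min = 2r + (1+k)r/2 = r(2 + 2/2) = 1.19 × 3 ≈ 3.57 m.

h_min ≈ 3.57 m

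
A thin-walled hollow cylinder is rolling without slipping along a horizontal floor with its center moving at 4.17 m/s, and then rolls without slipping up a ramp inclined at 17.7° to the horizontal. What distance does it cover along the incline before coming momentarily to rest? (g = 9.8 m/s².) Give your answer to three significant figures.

d ≈ 5.84 m

The moment of inertia is MR², giving k ≡ I/(MR²) = 1.
Rolling without slipping gives ω = v/R, so the total kinetic energy is ½Mv² + ½Iω² = ½(1+k)Mv² = Mv².
Setting this equal to Mgh gives the vertical rise h = (1+k)v₀²/(2g) = 2×4.17²/(2×9.8) = 1.774 m.
The distance along the slope is d = h/sinθ = 1.774/sin17.7° ≈ 5.84 m.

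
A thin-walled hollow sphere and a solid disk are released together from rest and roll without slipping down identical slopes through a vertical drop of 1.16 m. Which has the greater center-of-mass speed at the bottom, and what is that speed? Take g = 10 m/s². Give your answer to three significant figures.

For rolling without slipping, Mgh = ½(1+k)Mv² where k = I/(MR²), so v = √(2gh/(1+k)).
Thin-walled hollow sphere: k = 2/3, giving v = √(2×10×1.16/1.667) = 3.731 m/s.
Solid disk: k = 0.5, giving v = √(2×10×1.16/1.5) = 3.933 m/s.
The smaller k wins: the solid disk, at ≈ 3.93 m/s.

the solid disk, at v ≈ 3.93 m/s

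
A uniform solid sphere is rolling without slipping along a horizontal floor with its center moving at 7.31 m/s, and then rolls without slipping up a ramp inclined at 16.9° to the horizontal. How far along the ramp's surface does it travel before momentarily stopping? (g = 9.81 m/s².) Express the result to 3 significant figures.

The moment of inertia is (2/5)MR², giving k ≡ I/(MR²) = 0.4.
Since it rolls without slipping, ω = v/R and KE = ½Mv² + ½Iω² = ½(1+k)Mv² = (7/10)Mv².
Setting this equal to Mgh gives the vertical rise h = (1+k)v₀²/(2g) = 1.4×7.31²/(2×9.81) = 3.813 m.
Along the incline, d = h/sinθ = 3.813/sin16.9° ≈ 13.1 m.

d ≈ 13.1 m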